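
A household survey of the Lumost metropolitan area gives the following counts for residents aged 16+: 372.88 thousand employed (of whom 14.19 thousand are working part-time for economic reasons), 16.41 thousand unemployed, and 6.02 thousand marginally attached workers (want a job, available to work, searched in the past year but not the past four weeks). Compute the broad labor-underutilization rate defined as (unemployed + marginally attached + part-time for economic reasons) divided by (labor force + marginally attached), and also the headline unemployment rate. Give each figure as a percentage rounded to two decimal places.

Broad underutilization rate ≈ 9.26%; headline unemployment rate ≈ 4.22%.

Labor force = 372.88 + 16.41 = 389.29 thousand.
Numerator = 16.41 + 6.02 + 14.19 = 36.62 thousand.
Denominator = 389.29 + 6.02 = 395.31 thousand.
Broad rate = 36.62 / 395.31 = 9.26%.
Headline unemployment rate = 16.41 / 389.29 = 4.22%.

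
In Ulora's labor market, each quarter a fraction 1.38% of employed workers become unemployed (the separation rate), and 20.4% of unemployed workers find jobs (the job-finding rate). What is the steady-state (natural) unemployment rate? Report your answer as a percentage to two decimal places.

At steady state the flows balance: s·E = f·U, so U/(E+U) = s/(s+f).
u* = 1.38 / (1.38 + 20.4) = 1.38 / 21.78 = 6.34%.

Steady-state unemployment rate ≈ 6.34%.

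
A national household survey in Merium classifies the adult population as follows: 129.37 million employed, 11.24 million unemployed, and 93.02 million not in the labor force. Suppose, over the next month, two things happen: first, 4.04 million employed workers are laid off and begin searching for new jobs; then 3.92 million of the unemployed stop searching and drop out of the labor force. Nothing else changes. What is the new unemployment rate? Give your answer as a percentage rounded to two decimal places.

New unemployment rate ≈ 8.31%.

Initially, labor force = 129.37 + 11.24 = 140.61 million, so u = 11.24/140.61 = 7.99%.
After the first change, employed falls and unemployed rises by 4.04; labor force unchanged → E = 125.33, U = 15.28, labor force = 140.61 million.
After the second change, unemployed and labor force both fall by 3.92 → E = 125.33, U = 11.36, labor force = 136.69 million.
New unemployment rate = 11.36 / 136.69 = 8.31%.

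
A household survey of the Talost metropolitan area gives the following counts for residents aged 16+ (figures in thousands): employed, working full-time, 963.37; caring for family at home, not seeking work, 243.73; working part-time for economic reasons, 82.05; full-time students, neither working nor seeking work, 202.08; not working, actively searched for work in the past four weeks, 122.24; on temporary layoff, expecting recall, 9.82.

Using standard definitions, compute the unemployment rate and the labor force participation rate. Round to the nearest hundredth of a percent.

Employed = 963.37 + 82.05 = 1,045.42 thousand (anyone who worked, including part-time for economic reasons, counts as employed).
Unemployed = 122.24 + 9.82 = 132.06 thousand (jobless and actively searching, or on temporary layoff).
Labor force = 1,045.42 + 132.06 = 1,177.48 thousand.
Not in labor force = 243.73 + 202.08 = 445.81 thousand (those not working and not actively searching are outside the labor force).
Civilian working-age population = 1,177.48 + 445.81 = 1,623.29 thousand.
Unemployment rate = 132.06 / 1,177.48 = 11.22%.
Labor force participation rate = 1,177.48 / 1,623.29 = 72.54%.

Unemployment rate ≈ 11.22%; labor force participation rate ≈ 72.54%.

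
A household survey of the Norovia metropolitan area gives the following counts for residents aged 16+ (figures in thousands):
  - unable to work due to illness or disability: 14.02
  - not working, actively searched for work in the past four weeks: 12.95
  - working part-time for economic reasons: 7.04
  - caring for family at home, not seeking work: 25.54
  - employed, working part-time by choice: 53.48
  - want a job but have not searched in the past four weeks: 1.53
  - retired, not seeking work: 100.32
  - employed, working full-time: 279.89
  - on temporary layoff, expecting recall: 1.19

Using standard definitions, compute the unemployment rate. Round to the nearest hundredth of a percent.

Unemployment rate ≈ 3.99%.

Employed = 7.04 + 53.48 + 279.89 = 340.41 thousand (anyone who worked, including part-time for economic reasons, counts as employed).
Unemployed = 12.95 + 1.19 = 14.14 thousand (jobless and actively searching, or on temporary layoff).
Labor force = 340.41 + 14.14 = 354.55 thousand.
Unemployment rate = 14.14 / 354.55 = 3.99%.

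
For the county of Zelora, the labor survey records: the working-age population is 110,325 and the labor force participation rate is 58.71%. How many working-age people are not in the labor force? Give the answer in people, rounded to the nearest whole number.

Share not in the labor force = 1 − 0.5871 = 0.4129.
Not in labor force = 0.4129 × 110,325 ≈ 45,553.

About 45,553 are not in the labor force.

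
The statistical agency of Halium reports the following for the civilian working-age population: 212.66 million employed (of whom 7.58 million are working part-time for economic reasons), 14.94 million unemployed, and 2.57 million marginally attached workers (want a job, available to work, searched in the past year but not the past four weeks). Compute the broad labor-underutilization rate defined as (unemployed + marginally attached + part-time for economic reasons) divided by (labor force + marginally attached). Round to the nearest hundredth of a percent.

Broad underutilization rate ≈ 10.90%.

Labor force = 212.66 + 14.94 = 227.60 million.
Numerator = 14.94 + 2.57 + 7.58 = 25.09 million.
Denominator = 227.60 + 2.57 = 230.17 million.
Broad rate = 25.09 / 230.17 = 10.90%.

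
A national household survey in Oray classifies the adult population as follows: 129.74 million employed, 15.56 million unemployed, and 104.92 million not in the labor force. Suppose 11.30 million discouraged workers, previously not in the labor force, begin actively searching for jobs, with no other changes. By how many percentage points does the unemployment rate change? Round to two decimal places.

Initially, labor force = 129.74 + 15.56 = 145.30 million, so u = 15.56/145.30 = 10.71%.
After the change, unemployed and labor force both rise by 11.30 → E = 129.74, U = 26.86, labor force = 156.60 million.
New unemployment rate = 26.86 / 156.60 = 17.15%.
Change = 17.15% − 10.71% = +6.44 percentage points.

The unemployment rate changes by +6.44 percentage points.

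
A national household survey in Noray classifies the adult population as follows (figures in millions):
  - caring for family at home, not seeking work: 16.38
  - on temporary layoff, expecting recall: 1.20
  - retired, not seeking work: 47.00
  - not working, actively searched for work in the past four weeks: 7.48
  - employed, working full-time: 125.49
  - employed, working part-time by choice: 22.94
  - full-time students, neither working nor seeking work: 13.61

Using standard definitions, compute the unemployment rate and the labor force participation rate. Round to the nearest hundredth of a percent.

Unemployment rate ≈ 5.52%; labor force participation rate ≈ 67.11%.

Employed = 125.49 + 22.94 = 148.43 million.
Unemployed = 1.20 + 7.48 = 8.68 million (jobless and actively searching, or on temporary layoff).
Labor force = 148.43 + 8.68 = 157.11 million.
Not in labor force = 16.38 + 47.00 + 13.61 = 76.99 million (those not working and not actively searching are outside the labor force).
Civilian working-age population = 157.11 + 76.99 = 234.10 million.
Unemployment rate = 8.68 / 157.11 = 5.52%.
Labor force participation rate = 157.11 / 234.10 = 67.11%.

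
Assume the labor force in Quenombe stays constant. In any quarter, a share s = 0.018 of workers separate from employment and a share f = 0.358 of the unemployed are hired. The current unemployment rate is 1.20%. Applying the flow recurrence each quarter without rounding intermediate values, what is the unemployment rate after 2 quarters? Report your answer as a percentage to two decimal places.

Unemployment rate after two quarters ≈ 3.39%.

With a fixed labor force, u_{t+1} = u_t + s·(1−u_t) − f·u_t = u_t·(1−s−f) + s.
Here 1−s−f = 0.624 and s = 0.018.
u_1 = 0.012000 × 0.624 + 0.018 = 0.025488.
u_2 = 0.025488 × 0.624 + 0.018 = 0.033905.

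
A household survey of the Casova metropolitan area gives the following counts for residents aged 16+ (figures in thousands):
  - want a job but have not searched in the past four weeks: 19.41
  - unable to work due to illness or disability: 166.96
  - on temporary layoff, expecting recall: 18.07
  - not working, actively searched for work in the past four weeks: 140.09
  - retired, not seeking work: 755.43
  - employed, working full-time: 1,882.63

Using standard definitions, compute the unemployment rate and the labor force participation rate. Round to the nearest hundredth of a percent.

Unemployment rate ≈ 7.75%; labor force participation rate ≈ 68.42%.

Employed = 1,882.63 thousand.
Unemployed = 18.07 + 140.09 = 158.16 thousand (jobless and actively searching, or on temporary layoff).
Labor force = 1,882.63 + 158.16 = 2,040.79 thousand.
Not in labor force = 19.41 + 166.96 + 755.43 = 941.80 thousand (those not working and not actively searching are outside the labor force — including those who want a job but have given up searching).
Civilian working-age population = 2,040.79 + 941.80 = 2,982.59 thousand.
Unemployment rate = 158.16 / 2,040.79 = 7.75%.
Labor force participation rate = 2,040.79 / 2,982.59 = 68.42%.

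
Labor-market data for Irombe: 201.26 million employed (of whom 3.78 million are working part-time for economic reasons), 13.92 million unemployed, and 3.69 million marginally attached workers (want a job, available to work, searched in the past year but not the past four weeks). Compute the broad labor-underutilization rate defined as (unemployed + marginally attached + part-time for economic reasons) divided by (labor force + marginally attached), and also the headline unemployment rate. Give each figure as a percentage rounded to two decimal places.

Broad underutilization rate ≈ 9.77%; headline unemployment rate ≈ 6.47%.

Labor force = 201.26 + 13.92 = 215.18 million.
Numerator = 13.92 + 3.69 + 3.78 = 21.39 million.
Denominator = 215.18 + 3.69 = 218.87 million.
Broad rate = 21.39 / 218.87 = 9.77%.
Headline unemployment rate = 13.92 / 215.18 = 6.47%.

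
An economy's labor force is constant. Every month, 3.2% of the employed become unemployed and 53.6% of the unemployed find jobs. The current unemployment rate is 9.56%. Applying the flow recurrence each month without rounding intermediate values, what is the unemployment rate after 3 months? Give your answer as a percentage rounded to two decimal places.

Unemployment rate after three months ≈ 5.95%.

With a fixed labor force, u_{t+1} = u_t + s·(1−u_t) − f·u_t = u_t·(1−s−f) + s.
Here 1−s−f = 0.432 and s = 0.032.
u_1 = 0.095600 × 0.432 + 0.032 = 0.073299.
u_2 = 0.073299 × 0.432 + 0.032 = 0.063665.
u_3 = 0.063665 × 0.432 + 0.032 = 0.059503.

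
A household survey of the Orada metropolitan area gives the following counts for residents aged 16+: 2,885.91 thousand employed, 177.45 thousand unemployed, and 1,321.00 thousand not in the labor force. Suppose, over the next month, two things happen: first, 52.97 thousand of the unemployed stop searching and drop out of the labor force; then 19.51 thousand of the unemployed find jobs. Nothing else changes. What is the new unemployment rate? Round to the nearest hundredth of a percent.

New unemployment rate ≈ 3.49%.

Initially, labor force = 2,885.91 + 177.45 = 3,063.36 thousand, so u = 177.45/3,063.36 = 5.79%.
After the first change, unemployed and labor force both fall by 52.97 → E = 2,885.91, U = 124.48, labor force = 3,010.39 thousand.
After the second change, unemployed falls and employed rises by 19.51; labor force unchanged → E = 2,905.42, U = 104.97, labor force = 3,010.39 thousand.
New unemployment rate = 104.97 / 3,010.39 = 3.49%.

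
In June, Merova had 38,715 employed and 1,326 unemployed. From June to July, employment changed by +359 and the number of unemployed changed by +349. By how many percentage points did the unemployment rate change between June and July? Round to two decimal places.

June: labor force = 38,715 + 1,326 = 40,041; u = 1,326/40,041 = 3.31%.
July: labor force = 39,074 + 1,675 = 40,749; u = 1,675/40,749 = 4.11%.
Change = 4.11% − 3.31% = +0.80 pp.

The unemployment rate changed by +0.80 percentage points.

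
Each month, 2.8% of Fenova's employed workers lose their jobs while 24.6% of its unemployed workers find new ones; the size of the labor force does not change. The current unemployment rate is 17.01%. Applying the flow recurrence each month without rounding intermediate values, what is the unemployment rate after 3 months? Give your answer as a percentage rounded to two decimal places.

With a fixed labor force, u_{t+1} = u_t + s·(1−u_t) − f·u_t = u_t·(1−s−f) + s.
Here 1−s−f = 0.726 and s = 0.028.
u_1 = 0.170100 × 0.726 + 0.028 = 0.151493.
u_2 = 0.151493 × 0.726 + 0.028 = 0.137984.
u_3 = 0.137984 × 0.726 + 0.028 = 0.128176.

Unemployment rate after three months ≈ 12.82%.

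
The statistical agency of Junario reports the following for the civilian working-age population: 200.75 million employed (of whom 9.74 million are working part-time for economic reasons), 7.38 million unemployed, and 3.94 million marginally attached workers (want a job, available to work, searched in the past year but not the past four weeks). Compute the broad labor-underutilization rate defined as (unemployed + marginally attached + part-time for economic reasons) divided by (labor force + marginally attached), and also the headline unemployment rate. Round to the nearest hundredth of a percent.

Labor force = 200.75 + 7.38 = 208.13 million.
Numerator = 7.38 + 3.94 + 9.74 = 21.06 million.
Denominator = 208.13 + 3.94 = 212.07 million.
Broad rate = 21.06 / 212.07 = 9.93%.
Headline unemployment rate = 7.38 / 208.13 = 3.55%.

Broad underutilization rate ≈ 9.93%; headline unemployment rate ≈ 3.55%.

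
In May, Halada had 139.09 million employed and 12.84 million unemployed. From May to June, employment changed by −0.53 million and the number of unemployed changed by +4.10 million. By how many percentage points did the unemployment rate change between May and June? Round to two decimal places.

The unemployment rate changed by +2.44 percentage points.

May: labor force = 139.09 + 12.84 = 151.93; u = 12.84/151.93 = 8.45%.
June: labor force = 138.56 + 16.94 = 155.50; u = 16.94/155.50 = 10.89%.
Change = 10.89% − 8.45% = +2.44 pp.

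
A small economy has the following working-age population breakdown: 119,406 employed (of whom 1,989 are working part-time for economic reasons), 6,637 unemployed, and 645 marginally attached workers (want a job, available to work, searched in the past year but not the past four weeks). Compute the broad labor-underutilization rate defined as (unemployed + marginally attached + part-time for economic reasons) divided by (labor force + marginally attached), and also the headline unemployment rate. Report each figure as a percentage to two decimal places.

Labor force = 119,406 + 6,637 = 126,043.
Numerator = 6,637 + 645 + 1,989 = 9,271.
Denominator = 126,043 + 645 = 126,688.
Broad rate = 9,271 / 126,688 = 7.32%.
Headline unemployment rate = 6,637 / 126,043 = 5.27%.

Broad underutilization rate ≈ 7.32%; headline unemployment rate ≈ 5.27%.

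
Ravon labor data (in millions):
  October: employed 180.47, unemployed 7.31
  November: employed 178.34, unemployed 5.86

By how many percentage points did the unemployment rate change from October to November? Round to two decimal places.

The unemployment rate changed by −0.71 percentage points.

October: labor force = 180.47 + 7.31 = 187.78; u = 7.31/187.78 = 3.89%.
November: labor force = 178.34 + 5.86 = 184.20; u = 5.86/184.20 = 3.18%.
Change = 3.18% − 3.89% = −0.71 pp.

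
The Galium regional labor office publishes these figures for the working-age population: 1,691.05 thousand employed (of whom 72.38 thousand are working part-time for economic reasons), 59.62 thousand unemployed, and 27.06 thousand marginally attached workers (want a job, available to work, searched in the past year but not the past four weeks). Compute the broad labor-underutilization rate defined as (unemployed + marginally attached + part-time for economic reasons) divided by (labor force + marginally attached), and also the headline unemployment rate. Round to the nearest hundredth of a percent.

Labor force = 1,691.05 + 59.62 = 1,750.67 thousand.
Numerator = 59.62 + 27.06 + 72.38 = 159.06 thousand.
Denominator = 1,750.67 + 27.06 = 1,777.73 thousand.
Broad rate = 159.06 / 1,777.73 = 8.95%.
Headline unemployment rate = 59.62 / 1,750.67 = 3.41%.

Broad underutilization rate ≈ 8.95%; headline unemployment rate ≈ 3.41%.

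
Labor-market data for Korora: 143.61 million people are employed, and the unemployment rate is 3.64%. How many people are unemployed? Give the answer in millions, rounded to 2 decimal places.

About 5.42 million are unemployed.

Let U be the number unemployed. The labor force is E + U, and U/(E+U) = 0.0364.
So U = 0.0364 × 143.61 / (1 − 0.0364) = 5.2274 / 0.9636 ≈ 5.42 million.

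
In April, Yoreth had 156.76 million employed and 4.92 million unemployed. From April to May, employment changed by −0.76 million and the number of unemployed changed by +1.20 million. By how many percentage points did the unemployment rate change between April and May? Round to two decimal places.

April: labor force = 156.76 + 4.92 = 161.68; u = 4.92/161.68 = 3.04%.
May: labor force = 156.00 + 6.12 = 162.12; u = 6.12/162.12 = 3.77%.
Change = 3.77% − 3.04% = +0.73 pp.

The unemployment rate changed by +0.73 percentage points.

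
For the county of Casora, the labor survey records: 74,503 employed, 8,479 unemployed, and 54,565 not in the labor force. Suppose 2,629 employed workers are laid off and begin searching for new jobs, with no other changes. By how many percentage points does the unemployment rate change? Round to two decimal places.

Initially, labor force = 74,503 + 8,479 = 82,982, so u = 8,479/82,982 = 10.22%.
After the change, employed falls and unemployed rises by 2,629; labor force unchanged → E = 71,874, U = 11,108, labor force = 82,982.
New unemployment rate = 11,108 / 82,982 = 13.39%.
Change = 13.39% − 10.22% = +3.17 percentage points.

The unemployment rate changes by +3.17 percentage points.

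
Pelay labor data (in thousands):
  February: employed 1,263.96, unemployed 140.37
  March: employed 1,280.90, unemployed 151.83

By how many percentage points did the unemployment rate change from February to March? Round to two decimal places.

February: labor force = 1,263.96 + 140.37 = 1,404.33; u = 140.37/1,404.33 = 10.00%.
March: labor force = 1,280.90 + 151.83 = 1,432.73; u = 151.83/1,432.73 = 10.60%.
Change = 10.60% − 10.00% = +0.60 pp.

The unemployment rate changed by +0.60 percentage points.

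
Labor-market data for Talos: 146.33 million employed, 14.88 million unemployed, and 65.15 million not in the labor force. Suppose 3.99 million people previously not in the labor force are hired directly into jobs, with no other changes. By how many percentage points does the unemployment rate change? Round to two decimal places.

Initially, labor force = 146.33 + 14.88 = 161.21 million, so u = 14.88/161.21 = 9.23%.
After the change, employed and labor force both rise by 3.99; unemployed unchanged → E = 150.32, U = 14.88, labor force = 165.20 million.
New unemployment rate = 14.88 / 165.20 = 9.01%.
Change = 9.01% − 9.23% = −0.22 percentage points.

The unemployment rate changes by −0.22 percentage points.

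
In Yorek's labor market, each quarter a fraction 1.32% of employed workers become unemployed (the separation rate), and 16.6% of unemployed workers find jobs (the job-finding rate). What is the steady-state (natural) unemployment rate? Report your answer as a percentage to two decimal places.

At steady state the flows balance: s·E = f·U, so U/(E+U) = s/(s+f).
u* = 1.32 / (1.32 + 16.6) = 1.32 / 17.92 = 7.37%.

Steady-state unemployment rate ≈ 7.37%.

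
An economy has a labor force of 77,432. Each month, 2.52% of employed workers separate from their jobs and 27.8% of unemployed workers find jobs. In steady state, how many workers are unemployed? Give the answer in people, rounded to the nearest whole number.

About 6,436 are unemployed in steady state.

Steady-state unemployment rate u* = s/(s+f) = 2.52/(2.52+27.8) = 0.083113.
Unemployed = u* × labor force = 0.083113 × 77,432 ≈ 6,436.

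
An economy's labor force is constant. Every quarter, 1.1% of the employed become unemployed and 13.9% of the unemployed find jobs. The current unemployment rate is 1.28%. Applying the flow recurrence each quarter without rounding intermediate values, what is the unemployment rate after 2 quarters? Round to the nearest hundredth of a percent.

With a fixed labor force, u_{t+1} = u_t + s·(1−u_t) − f·u_t = u_t·(1−s−f) + s.
Here 1−s−f = 0.850 and s = 0.011.
u_1 = 0.012800 × 0.850 + 0.011 = 0.021880.
u_2 = 0.021880 × 0.850 + 0.011 = 0.029598.

Unemployment rate after two quarters ≈ 2.96%.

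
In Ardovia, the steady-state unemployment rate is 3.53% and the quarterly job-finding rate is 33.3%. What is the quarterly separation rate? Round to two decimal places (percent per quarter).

Separation rate ≈ 1.22% per quarter.

From u* = s/(s+f): s = u·f/(1−u).
s = 0.0353 × 33.3 / (1 − 0.0353) = 1.1755 / 0.9647 ≈ 1.22% per quarter.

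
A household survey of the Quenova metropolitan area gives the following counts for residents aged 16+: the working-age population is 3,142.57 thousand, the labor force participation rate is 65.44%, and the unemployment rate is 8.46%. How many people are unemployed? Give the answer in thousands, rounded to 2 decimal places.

About 173.98 thousand are unemployed.

Labor force = 0.6544 × 3,142.57 = 2,056.50 thousand.
Unemployed = 0.0846 × 2,056.50 ≈ 173.98 thousand.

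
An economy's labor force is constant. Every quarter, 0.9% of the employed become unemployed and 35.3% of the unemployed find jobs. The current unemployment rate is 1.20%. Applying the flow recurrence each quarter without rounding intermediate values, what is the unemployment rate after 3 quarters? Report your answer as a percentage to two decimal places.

Unemployment rate after three quarters ≈ 2.15%.

With a fixed labor force, u_{t+1} = u_t + s·(1−u_t) − f·u_t = u_t·(1−s−f) + s.
Here 1−s−f = 0.638 and s = 0.009.
u_1 = 0.012000 × 0.638 + 0.009 = 0.016656.
u_2 = 0.016656 × 0.638 + 0.009 = 0.019627.
u_3 = 0.019627 × 0.638 + 0.009 = 0.021522.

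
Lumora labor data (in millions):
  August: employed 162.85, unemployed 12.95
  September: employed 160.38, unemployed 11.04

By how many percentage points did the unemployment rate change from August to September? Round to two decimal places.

The unemployment rate changed by −0.93 percentage points.

August: labor force = 162.85 + 12.95 = 175.80; u = 12.95/175.80 = 7.37%.
September: labor force = 160.38 + 11.04 = 171.42; u = 11.04/171.42 = 6.44%.
Change = 6.44% − 7.37% = −0.93 pp.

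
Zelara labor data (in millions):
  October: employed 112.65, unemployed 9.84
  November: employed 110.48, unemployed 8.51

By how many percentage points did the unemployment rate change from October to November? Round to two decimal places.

The unemployment rate changed by −0.88 percentage points.

October: labor force = 112.65 + 9.84 = 122.49; u = 9.84/122.49 = 8.03%.
November: labor force = 110.48 + 8.51 = 118.99; u = 8.51/118.99 = 7.15%.
Change = 7.15% − 8.03% = −0.88 pp.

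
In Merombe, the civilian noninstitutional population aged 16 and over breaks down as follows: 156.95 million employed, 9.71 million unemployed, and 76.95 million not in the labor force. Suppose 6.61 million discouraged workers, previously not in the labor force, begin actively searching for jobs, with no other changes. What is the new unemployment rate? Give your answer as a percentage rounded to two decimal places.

Initially, labor force = 156.95 + 9.71 = 166.66 million, so u = 9.71/166.66 = 5.83%.
After the change, unemployed and labor force both rise by 6.61 → E = 156.95, U = 16.32, labor force = 173.27 million.
New unemployment rate = 16.32 / 173.27 = 9.42%.

New unemployment rate ≈ 9.42%.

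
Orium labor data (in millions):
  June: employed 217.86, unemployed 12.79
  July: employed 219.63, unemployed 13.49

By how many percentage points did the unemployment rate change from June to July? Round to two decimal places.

The unemployment rate changed by +0.24 percentage points.

June: labor force = 217.86 + 12.79 = 230.65; u = 12.79/230.65 = 5.55%.
July: labor force = 219.63 + 13.49 = 233.12; u = 13.49/233.12 = 5.79%.
Change = 5.79% − 5.55% = +0.24 pp.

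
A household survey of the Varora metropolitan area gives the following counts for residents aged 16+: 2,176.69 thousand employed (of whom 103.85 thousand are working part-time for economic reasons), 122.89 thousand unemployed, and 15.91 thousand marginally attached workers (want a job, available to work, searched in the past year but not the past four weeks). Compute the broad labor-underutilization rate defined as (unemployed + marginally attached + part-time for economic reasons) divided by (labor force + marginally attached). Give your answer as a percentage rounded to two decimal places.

Labor force = 2,176.69 + 122.89 = 2,299.58 thousand.
Numerator = 122.89 + 15.91 + 103.85 = 242.65 thousand.
Denominator = 2,299.58 + 15.91 = 2,315.49 thousand.
Broad rate = 242.65 / 2,315.49 = 10.48%.

Broad underutilization rate ≈ 10.48%.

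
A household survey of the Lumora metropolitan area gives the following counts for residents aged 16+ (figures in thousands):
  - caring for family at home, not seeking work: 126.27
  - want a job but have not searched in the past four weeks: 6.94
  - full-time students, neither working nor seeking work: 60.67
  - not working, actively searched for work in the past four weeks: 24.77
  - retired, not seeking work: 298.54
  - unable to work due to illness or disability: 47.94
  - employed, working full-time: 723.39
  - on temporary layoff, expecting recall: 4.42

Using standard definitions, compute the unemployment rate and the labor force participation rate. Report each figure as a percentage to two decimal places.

Unemployment rate ≈ 3.88%; labor force participation rate ≈ 58.21%.

Employed = 723.39 thousand.
Unemployed = 24.77 + 4.42 = 29.19 thousand (jobless and actively searching, or on temporary layoff).
Labor force = 723.39 + 29.19 = 752.58 thousand.
Not in labor force = 126.27 + 6.94 + 60.67 + 298.54 + 47.94 = 540.36 thousand (those not working and not actively searching are outside the labor force — including those who want a job but have given up searching).
Civilian working-age population = 752.58 + 540.36 = 1,292.94 thousand.
Unemployment rate = 29.19 / 752.58 = 3.88%.
Labor force participation rate = 752.58 / 1,292.94 = 58.21%.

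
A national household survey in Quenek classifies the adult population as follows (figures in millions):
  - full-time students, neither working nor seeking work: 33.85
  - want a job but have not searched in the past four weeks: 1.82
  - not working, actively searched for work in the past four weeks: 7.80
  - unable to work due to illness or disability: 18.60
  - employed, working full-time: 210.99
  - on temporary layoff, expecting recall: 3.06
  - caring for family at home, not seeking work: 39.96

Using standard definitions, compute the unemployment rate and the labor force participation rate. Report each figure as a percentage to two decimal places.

Employed = 210.99 million.
Unemployed = 7.80 + 3.06 = 10.86 million (jobless and actively searching, or on temporary layoff).
Labor force = 210.99 + 10.86 = 221.85 million.
Not in labor force = 33.85 + 1.82 + 18.60 + 39.96 = 94.23 million (those not working and not actively searching are outside the labor force — including those who want a job but have given up searching).
Civilian working-age population = 221.85 + 94.23 = 316.08 million.
Unemployment rate = 10.86 / 221.85 = 4.90%.
Labor force participation rate = 221.85 / 316.08 = 70.19%.

Unemployment rate ≈ 4.90%; labor force participation rate ≈ 70.19%.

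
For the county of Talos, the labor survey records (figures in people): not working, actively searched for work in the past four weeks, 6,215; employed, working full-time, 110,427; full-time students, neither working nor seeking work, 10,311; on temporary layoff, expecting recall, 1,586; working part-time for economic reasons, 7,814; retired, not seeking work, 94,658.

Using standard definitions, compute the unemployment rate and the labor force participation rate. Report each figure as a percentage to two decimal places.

Unemployment rate ≈ 6.19%; labor force participation rate ≈ 54.56%.

Employed = 110,427 + 7,814 = 118,241 (anyone who worked, including part-time for economic reasons, counts as employed).
Unemployed = 6,215 + 1,586 = 7,801 (jobless and actively searching, or on temporary layoff).
Labor force = 118,241 + 7,801 = 126,042.
Not in labor force = 10,311 + 94,658 = 104,969 (those not working and not actively searching are outside the labor force).
Civilian working-age population = 126,042 + 104,969 = 231,011.
Unemployment rate = 7,801 / 126,042 = 6.19%.
Labor force participation rate = 126,042 / 231,011 = 54.56%.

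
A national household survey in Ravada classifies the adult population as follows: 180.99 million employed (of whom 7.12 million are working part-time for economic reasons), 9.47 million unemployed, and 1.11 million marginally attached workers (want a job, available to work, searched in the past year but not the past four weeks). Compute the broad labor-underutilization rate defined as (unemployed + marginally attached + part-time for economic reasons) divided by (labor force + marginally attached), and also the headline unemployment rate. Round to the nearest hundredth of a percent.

Broad underutilization rate ≈ 9.24%; headline unemployment rate ≈ 4.97%.

Labor force = 180.99 + 9.47 = 190.46 million.
Numerator = 9.47 + 1.11 + 7.12 = 17.70 million.
Denominator = 190.46 + 1.11 = 191.57 million.
Broad rate = 17.70 / 191.57 = 9.24%.
Headline unemployment rate = 9.47 / 190.46 = 4.97%.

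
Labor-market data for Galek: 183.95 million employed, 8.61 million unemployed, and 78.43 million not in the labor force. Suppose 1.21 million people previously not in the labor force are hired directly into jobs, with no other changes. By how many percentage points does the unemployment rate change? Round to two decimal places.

The unemployment rate changes by −0.03 percentage points.

Initially, labor force = 183.95 + 8.61 = 192.56 million, so u = 8.61/192.56 = 4.47%.
After the change, employed and labor force both rise by 1.21; unemployed unchanged → E = 185.16, U = 8.61, labor force = 193.77 million.
New unemployment rate = 8.61 / 193.77 = 4.44%.
Change = 4.44% − 4.47% = −0.03 percentage points.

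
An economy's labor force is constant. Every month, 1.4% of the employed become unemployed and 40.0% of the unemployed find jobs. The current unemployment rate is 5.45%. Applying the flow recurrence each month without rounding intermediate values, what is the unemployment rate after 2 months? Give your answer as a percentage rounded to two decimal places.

Unemployment rate after two months ≈ 4.09%.

With a fixed labor force, u_{t+1} = u_t + s·(1−u_t) − f·u_t = u_t·(1−s−f) + s.
Here 1−s−f = 0.586 and s = 0.014.
u_1 = 0.054500 × 0.586 + 0.014 = 0.045937.
u_2 = 0.045937 × 0.586 + 0.014 = 0.040919.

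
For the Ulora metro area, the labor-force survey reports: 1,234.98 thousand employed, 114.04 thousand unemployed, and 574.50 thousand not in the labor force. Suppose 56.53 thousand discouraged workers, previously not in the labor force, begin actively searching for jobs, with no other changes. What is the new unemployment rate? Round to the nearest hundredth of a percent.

New unemployment rate ≈ 12.14%.

Initially, labor force = 1,234.98 + 114.04 = 1,349.02 thousand, so u = 114.04/1,349.02 = 8.45%.
After the change, unemployed and labor force both rise by 56.53 → E = 1,234.98, U = 170.57, labor force = 1,405.55 thousand.
New unemployment rate = 170.57 / 1,405.55 = 12.14%.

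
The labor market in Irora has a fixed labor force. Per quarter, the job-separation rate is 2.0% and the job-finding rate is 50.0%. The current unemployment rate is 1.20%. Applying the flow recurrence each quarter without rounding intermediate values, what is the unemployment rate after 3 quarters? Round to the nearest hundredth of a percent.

Unemployment rate after three quarters ≈ 3.55%.

With a fixed labor force, u_{t+1} = u_t + s·(1−u_t) − f·u_t = u_t·(1−s−f) + s.
Here 1−s−f = 0.480 and s = 0.020.
u_1 = 0.012000 × 0.480 + 0.020 = 0.025760.
u_2 = 0.025760 × 0.480 + 0.020 = 0.032365.
u_3 = 0.032365 × 0.480 + 0.020 = 0.035535.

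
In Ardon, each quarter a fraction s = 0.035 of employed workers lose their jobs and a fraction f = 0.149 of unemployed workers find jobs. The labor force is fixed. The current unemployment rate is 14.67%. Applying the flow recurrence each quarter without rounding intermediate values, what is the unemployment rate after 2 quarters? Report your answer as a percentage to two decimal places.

Unemployment rate after two quarters ≈ 16.12%.

With a fixed labor force, u_{t+1} = u_t + s·(1−u_t) − f·u_t = u_t·(1−s−f) + s.
Here 1−s−f = 0.816 and s = 0.035.
u_1 = 0.146700 × 0.816 + 0.035 = 0.154707.
u_2 = 0.154707 × 0.816 + 0.035 = 0.161241.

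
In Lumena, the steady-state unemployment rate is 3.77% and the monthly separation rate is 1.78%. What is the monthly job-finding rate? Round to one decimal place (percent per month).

Job-finding rate ≈ 45.4% per month.

From u* = s/(s+f): f = s·(1−u)/u.
f = 1.78 × (1 − 0.0377) / 0.0377 = 1.7129 / 0.0377 ≈ 45.4% per month.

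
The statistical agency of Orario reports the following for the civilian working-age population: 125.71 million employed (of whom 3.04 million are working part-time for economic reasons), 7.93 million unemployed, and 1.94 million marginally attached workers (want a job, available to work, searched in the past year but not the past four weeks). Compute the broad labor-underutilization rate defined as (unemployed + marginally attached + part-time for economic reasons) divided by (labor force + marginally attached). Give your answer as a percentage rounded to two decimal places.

Labor force = 125.71 + 7.93 = 133.64 million.
Numerator = 7.93 + 1.94 + 3.04 = 12.91 million.
Denominator = 133.64 + 1.94 = 135.58 million.
Broad rate = 12.91 / 135.58 = 9.52%.

Broad underutilization rate ≈ 9.52%.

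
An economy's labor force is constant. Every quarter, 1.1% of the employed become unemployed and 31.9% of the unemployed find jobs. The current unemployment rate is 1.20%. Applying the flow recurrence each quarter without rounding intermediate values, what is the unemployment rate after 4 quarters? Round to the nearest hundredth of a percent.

Unemployment rate after four quarters ≈ 2.90%.

With a fixed labor force, u_{t+1} = u_t + s·(1−u_t) − f·u_t = u_t·(1−s−f) + s.
Here 1−s−f = 0.670 and s = 0.011.
u_1 = 0.012000 × 0.670 + 0.011 = 0.019040.
u_2 = 0.019040 × 0.670 + 0.011 = 0.023757.
u_3 = 0.023757 × 0.670 + 0.011 = 0.026917.
u_4 = 0.026917 × 0.670 + 0.011 = 0.029034.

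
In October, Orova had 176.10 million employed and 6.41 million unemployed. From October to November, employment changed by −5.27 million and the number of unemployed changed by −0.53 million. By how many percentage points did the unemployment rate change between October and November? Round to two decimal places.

The unemployment rate changed by −0.18 percentage points.

October: labor force = 176.10 + 6.41 = 182.51; u = 6.41/182.51 = 3.51%.
November: labor force = 170.83 + 5.88 = 176.71; u = 5.88/176.71 = 3.33%.
Change = 3.33% − 3.51% = −0.18 pp.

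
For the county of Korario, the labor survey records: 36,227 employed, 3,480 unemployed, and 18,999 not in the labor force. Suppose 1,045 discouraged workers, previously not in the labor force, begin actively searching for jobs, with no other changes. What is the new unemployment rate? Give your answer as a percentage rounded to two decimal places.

Initially, labor force = 36,227 + 3,480 = 39,707, so u = 3,480/39,707 = 8.76%.
After the change, unemployed and labor force both rise by 1,045 → E = 36,227, U = 4,525, labor force = 40,752.
New unemployment rate = 4,525 / 40,752 = 11.10%.

New unemployment rate ≈ 11.10%.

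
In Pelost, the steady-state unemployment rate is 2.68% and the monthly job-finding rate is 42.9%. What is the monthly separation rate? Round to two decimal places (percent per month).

Separation rate ≈ 1.18% per month.

From u* = s/(s+f): s = u·f/(1−u).
s = 0.0268 × 42.9 / (1 − 0.0268) = 1.1497 / 0.9732 ≈ 1.18% per month.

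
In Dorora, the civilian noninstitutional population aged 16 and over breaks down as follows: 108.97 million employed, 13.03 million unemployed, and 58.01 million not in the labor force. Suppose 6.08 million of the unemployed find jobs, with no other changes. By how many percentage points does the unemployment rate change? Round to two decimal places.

The unemployment rate changes by −4.98 percentage points.

Initially, labor force = 108.97 + 13.03 = 122.00 million, so u = 13.03/122.00 = 10.68%.
After the change, unemployed falls and employed rises by 6.08; labor force unchanged → E = 115.05, U = 6.95, labor force = 122.00 million.
New unemployment rate = 6.95 / 122.00 = 5.70%.
Change = 5.70% − 10.68% = −4.98 percentage points.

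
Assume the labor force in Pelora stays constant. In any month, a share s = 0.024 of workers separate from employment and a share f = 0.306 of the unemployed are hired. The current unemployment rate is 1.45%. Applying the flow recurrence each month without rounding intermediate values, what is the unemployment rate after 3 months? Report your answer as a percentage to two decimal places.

Unemployment rate after three months ≈ 5.52%.

With a fixed labor force, u_{t+1} = u_t + s·(1−u_t) − f·u_t = u_t·(1−s−f) + s.
Here 1−s−f = 0.670 and s = 0.024.
u_1 = 0.014500 × 0.670 + 0.024 = 0.033715.
u_2 = 0.033715 × 0.670 + 0.024 = 0.046589.
u_3 = 0.046589 × 0.670 + 0.024 = 0.055215.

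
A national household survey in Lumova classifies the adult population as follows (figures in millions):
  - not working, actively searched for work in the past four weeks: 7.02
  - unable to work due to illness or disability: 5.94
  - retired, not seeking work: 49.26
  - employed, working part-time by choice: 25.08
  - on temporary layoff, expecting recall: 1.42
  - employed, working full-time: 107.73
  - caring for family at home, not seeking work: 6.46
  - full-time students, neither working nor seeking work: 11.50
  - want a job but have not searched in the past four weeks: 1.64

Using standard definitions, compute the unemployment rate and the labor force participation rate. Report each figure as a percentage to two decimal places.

Unemployment rate ≈ 5.98%; labor force participation rate ≈ 65.38%.

Employed = 25.08 + 107.73 = 132.81 million.
Unemployed = 7.02 + 1.42 = 8.44 million (jobless and actively searching, or on temporary layoff).
Labor force = 132.81 + 8.44 = 141.25 million.
Not in labor force = 5.94 + 49.26 + 6.46 + 11.50 + 1.64 = 74.80 million (those not working and not actively searching are outside the labor force — including those who want a job but have given up searching).
Civilian working-age population = 141.25 + 74.80 = 216.05 million.
Unemployment rate = 8.44 / 141.25 = 5.98%.
Labor force participation rate = 141.25 / 216.05 = 65.38%.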